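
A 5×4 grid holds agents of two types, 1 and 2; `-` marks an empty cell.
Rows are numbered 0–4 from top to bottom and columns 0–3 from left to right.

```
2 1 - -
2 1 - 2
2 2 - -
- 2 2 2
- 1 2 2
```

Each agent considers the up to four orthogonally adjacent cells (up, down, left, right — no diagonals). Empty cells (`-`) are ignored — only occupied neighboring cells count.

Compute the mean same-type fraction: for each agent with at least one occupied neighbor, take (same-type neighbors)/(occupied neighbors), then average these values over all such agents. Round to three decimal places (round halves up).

0.667

(0,0)2 1/2
(0,1)1 1/2
(1,0)2 2/3
(1,1)1 1/3
(1,3)2 — no occupied neighbors
(2,0)2 2/2
(2,1)2 2/3
(3,1)2 2/3
(3,2)2 3/3
(3,3)2 2/2
(4,1)1 0/2
(4,2)2 2/3
(4,3)2 2/2
Sum over 12 agents: 1/2 + 1/2 + 2/3 + 1/3 + 2/2 + 2/3 + 2/3 + 3/3 + 2/2 + 0/2 + 2/3 + 2/2 = 8; mean = 8 ÷ 12 = 2/3 = 0.666666… → 0.667.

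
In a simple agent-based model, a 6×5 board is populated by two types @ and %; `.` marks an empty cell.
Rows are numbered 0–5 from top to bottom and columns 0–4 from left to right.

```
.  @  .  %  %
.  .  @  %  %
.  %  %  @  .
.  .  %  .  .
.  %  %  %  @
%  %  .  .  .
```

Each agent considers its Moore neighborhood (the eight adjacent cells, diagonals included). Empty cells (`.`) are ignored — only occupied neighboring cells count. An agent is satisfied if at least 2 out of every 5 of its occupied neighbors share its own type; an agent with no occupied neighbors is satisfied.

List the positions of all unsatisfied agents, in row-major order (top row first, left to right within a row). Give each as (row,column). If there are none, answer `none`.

Row 0: (0,1)@ 1/1 ok · (0,3)% 3/4 ok · (0,4)% 3/3 ok
Row 1: (1,2)@ 2/6 unhappy · (1,3)% 4/6 ok · (1,4)% 3/4 ok
Row 2: (2,1)% 2/3 ok · (2,2)% 3/5 ok · (2,3)@ 1/5 unhappy
Row 3: (3,2)% 5/6 ok
Row 4: (4,1)% 4/4 ok · (4,2)% 4/4 ok · (4,3)% 2/3 ok · (4,4)@ 0/1 unhappy
Row 5: (5,0)% 2/2 ok · (5,1)% 3/3 ok

(1,2), (2,3), (4,4)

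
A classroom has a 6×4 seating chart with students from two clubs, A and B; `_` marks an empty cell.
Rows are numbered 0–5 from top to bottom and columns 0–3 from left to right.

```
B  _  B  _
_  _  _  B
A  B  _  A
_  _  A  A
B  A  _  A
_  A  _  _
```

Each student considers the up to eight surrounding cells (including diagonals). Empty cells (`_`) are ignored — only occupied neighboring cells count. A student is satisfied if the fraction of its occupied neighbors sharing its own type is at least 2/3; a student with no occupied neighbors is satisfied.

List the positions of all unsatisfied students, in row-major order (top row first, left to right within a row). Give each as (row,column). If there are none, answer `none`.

Row 0: (0,0)B 0/0 satisfied · (0,2)B 1/1 satisfied
Row 1: (1,3)B 1/2 not
Row 2: (2,0)A 0/1 not · (2,1)B 0/2 not · (2,3)A 2/3 satisfied
Row 3: (3,2)A 4/5 satisfied · (3,3)A 3/3 satisfied
Row 4: (4,0)B 0/2 not · (4,1)A 2/3 satisfied · (4,3)A 2/2 satisfied
Row 5: (5,1)A 1/2 not

(1,3), (2,0), (2,1), (4,0), (5,1)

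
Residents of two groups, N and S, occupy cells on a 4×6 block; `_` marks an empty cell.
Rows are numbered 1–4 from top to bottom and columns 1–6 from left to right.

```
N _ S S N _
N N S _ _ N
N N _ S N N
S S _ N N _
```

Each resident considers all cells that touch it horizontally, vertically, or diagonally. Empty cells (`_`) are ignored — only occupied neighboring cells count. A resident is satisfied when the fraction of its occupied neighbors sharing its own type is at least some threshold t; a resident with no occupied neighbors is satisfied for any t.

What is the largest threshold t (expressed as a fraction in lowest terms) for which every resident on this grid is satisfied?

Row 1: (1,1)N 2/2 · (1,3)S 2/3 · (1,4)S 2/3 · (1,5)N 1/2
Row 2: (2,1)N 4/4 · (2,2)N 4/6 · (2,3)S 3/5 · (2,6)N 3/3
Row 3: (3,1)N 3/5 · (3,2)N 3/6 · (3,4)S 1/4 · (3,5)N 4/5 · (3,6)N 3/3
Row 4: (4,1)S 1/3 · (4,2)S 1/3 · (4,4)N 2/3 · (4,5)N 3/4
The smallest same-type fraction is 1/4 at (3,4), which reduces to 1/4. Any threshold above that leaves this resident unsatisfied.

1/4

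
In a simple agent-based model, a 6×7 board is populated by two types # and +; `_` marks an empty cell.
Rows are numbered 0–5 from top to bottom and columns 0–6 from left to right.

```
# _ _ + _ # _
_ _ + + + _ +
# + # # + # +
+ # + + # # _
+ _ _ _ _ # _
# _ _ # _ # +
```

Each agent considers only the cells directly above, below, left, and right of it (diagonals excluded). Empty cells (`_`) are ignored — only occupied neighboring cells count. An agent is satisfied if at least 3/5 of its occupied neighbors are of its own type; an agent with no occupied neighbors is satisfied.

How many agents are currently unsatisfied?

17

(0,0)# 0/0 ✓
(0,3)+ 1/1 ✓
(0,5)# 0/0 ✓
(1,2)+ 1/2 ✗
(1,3)+ 3/4 ✓
(1,4)+ 2/2 ✓
(1,6)+ 1/1 ✓
(2,0)# 0/2 ✗
(2,1)+ 0/3 ✗
(2,2)# 1/4 ✗
(2,3)# 1/4 ✗
(2,4)+ 1/4 ✗
(2,5)# 1/3 ✗
(2,6)+ 1/2 ✗
(3,0)+ 1/3 ✗
(3,1)# 0/3 ✗
(3,2)+ 1/3 ✗
(3,3)+ 1/3 ✗
(3,4)# 1/3 ✗
(3,5)# 3/3 ✓
(4,0)+ 1/2 ✗
(4,5)# 2/2 ✓
(5,0)# 0/1 ✗
(5,3)# 0/0 ✓
(5,5)# 1/2 ✗
(5,6)+ 0/1 ✗
Unsatisfied: (1,2), (2,0), (2,1), (2,2), (2,3), (2,4), (2,5), (2,6), (3,0), (3,1), (3,2), (3,3), (3,4), (4,0), (5,0), (5,5), (5,6) — 17 in total.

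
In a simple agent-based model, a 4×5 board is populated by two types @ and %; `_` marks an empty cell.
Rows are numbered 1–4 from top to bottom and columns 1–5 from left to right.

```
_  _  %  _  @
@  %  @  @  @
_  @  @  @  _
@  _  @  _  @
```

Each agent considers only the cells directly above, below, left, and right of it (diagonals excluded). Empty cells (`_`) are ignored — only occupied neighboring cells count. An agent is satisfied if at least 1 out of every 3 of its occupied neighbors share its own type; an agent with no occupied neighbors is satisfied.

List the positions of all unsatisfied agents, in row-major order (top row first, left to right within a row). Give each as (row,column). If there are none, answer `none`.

(1,3), (2,1), (2,2)

(1,3)% 0/1 not
(1,5)@ 1/1 satisfied
(2,1)@ 0/1 not
(2,2)% 0/3 not
(2,3)@ 2/4 satisfied
(2,4)@ 3/3 satisfied
(2,5)@ 2/2 satisfied
(3,2)@ 1/2 satisfied
(3,3)@ 4/4 satisfied
(3,4)@ 2/2 satisfied
(4,1)@ 0/0 satisfied
(4,3)@ 1/1 satisfied
(4,5)@ 0/0 satisfied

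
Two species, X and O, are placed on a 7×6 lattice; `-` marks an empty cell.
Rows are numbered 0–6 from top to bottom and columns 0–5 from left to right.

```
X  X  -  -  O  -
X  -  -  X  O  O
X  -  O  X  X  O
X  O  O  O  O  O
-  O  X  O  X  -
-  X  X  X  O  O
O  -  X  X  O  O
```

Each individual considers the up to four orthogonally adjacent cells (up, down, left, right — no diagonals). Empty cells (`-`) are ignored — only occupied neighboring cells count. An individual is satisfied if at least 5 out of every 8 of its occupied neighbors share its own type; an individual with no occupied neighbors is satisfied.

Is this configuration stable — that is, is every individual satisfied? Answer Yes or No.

(0,0)X 2/2 ✓
(0,1)X 1/1 ✓
(0,4)O 1/1 ✓
(1,0)X 2/2 ✓
(1,3)X 1/2 ✗
(1,4)O 2/4 ✗
(1,5)O 2/2 ✓
(2,0)X 2/2 ✓
(2,2)O 1/2 ✗
(2,3)X 2/4 ✗
(2,4)X 1/4 ✗
(2,5)O 2/3 ✓
(3,0)X 1/2 ✗
(3,1)O 2/3 ✓
(3,2)O 3/4 ✓
(3,3)O 3/4 ✓
(3,4)O 2/4 ✗
(3,5)O 2/2 ✓
(4,1)O 1/3 ✗
(4,2)X 1/4 ✗
(4,3)O 1/4 ✗
(4,4)X 0/3 ✗
(5,1)X 1/2 ✗
(5,2)X 4/4 ✓
(5,3)X 2/4 ✗
(5,4)O 2/4 ✗
(5,5)O 2/2 ✓
(6,0)O 0/0 ✓
(6,2)X 2/2 ✓
(6,3)X 2/3 ✓
(6,4)O 2/3 ✓
(6,5)O 2/2 ✓
For instance (1,3) has only 1/2 same-type neighbors, below 5/8.

No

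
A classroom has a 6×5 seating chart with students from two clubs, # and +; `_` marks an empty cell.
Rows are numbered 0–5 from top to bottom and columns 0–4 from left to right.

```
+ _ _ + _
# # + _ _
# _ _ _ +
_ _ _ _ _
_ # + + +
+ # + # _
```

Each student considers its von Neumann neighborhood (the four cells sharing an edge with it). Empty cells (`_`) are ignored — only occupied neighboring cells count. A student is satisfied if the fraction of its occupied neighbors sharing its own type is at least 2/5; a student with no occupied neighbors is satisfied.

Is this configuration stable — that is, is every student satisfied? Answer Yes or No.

No

(0,0)+ 0/1 ✗
(0,3)+ 0/0 ✓
(1,0)# 2/3 ✓
(1,1)# 1/2 ✓
(1,2)+ 0/1 ✗
(2,0)# 1/1 ✓
(2,4)+ 0/0 ✓
(4,1)# 1/2 ✓
(4,2)+ 2/3 ✓
(4,3)+ 2/3 ✓
(4,4)+ 1/1 ✓
(5,0)+ 0/1 ✗
(5,1)# 1/3 ✗
(5,2)+ 1/3 ✗
(5,3)# 0/2 ✗
For instance (0,0) has only 0/1 same-type neighbors, below 2/5.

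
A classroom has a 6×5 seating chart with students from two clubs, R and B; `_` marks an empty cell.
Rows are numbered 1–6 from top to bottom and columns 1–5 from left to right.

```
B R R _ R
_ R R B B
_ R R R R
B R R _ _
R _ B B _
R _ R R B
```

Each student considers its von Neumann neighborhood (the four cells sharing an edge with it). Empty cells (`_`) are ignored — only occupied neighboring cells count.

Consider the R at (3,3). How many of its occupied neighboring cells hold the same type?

4

Occupied neighbors of (3,3): (2,3)=R, (4,3)=R, (3,2)=R, (3,4)=R.
Same type (R): 4 of 4.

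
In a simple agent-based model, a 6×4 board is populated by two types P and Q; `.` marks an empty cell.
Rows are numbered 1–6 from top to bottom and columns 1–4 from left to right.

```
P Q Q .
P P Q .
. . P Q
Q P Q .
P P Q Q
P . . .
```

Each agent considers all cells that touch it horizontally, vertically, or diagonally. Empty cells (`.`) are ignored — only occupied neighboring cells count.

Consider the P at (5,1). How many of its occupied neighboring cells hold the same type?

3

Occupied neighbors of (5,1): (4,1)=Q, (4,2)=P, (5,2)=P, (6,1)=P.
Same type (P): 3 of 4.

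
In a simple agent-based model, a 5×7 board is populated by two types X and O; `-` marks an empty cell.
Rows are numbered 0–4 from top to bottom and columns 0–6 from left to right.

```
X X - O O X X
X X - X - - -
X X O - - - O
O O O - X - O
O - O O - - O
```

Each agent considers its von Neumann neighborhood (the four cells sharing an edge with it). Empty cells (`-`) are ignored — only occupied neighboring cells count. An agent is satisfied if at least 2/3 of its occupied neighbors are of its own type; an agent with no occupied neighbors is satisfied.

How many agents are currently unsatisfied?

6

(0,0)X 2/2 ok
(0,1)X 2/2 ok
(0,3)O 1/2 unhappy
(0,4)O 1/2 unhappy
(0,5)X 1/2 unhappy
(0,6)X 1/1 ok
(1,0)X 3/3 ok
(1,1)X 3/3 ok
(1,3)X 0/1 unhappy
(2,0)X 2/3 ok
(2,1)X 2/4 unhappy
(2,2)O 1/2 unhappy
(2,6)O 1/1 ok
(3,0)O 2/3 ok
(3,1)O 2/3 ok
(3,2)O 3/3 ok
(3,4)X 0/0 ok
(3,6)O 2/2 ok
(4,0)O 1/1 ok
(4,2)O 2/2 ok
(4,3)O 1/1 ok
(4,6)O 1/1 ok
Unsatisfied: (0,3), (0,4), (0,5), (1,3), (2,1), (2,2) — 6 in total.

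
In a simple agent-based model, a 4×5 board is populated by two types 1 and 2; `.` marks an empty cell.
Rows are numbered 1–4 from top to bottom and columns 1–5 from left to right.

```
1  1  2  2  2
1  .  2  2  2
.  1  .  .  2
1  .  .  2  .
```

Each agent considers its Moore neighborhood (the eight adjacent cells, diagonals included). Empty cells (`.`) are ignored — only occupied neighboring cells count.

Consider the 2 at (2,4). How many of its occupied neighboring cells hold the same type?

6

Occupied neighbors of (2,4): (1,3)=2, (1,4)=2, (1,5)=2, (2,3)=2, (2,5)=2, (3,5)=2.
Same type (2): 6 of 6.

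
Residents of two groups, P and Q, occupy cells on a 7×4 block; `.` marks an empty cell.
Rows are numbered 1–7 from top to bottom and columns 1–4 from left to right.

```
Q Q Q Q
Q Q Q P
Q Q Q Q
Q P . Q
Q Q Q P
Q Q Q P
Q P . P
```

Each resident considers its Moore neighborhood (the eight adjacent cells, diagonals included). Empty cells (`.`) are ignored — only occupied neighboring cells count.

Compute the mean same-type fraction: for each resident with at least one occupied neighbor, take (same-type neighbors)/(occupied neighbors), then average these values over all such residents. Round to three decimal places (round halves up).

Row 1: (1,1)Q 3/3 · (1,2)Q 5/5 · (1,3)Q 4/5 · (1,4)Q 2/3
Row 2: (2,1)Q 5/5 · (2,2)Q 8/8 · (2,3)Q 7/8 · (2,4)P 0/5
Row 3: (3,1)Q 4/5 · (3,2)Q 6/7 · (3,3)Q 5/7 · (3,4)Q 3/4
Row 4: (4,1)Q 4/5 · (4,2)P 0/7 · (4,4)Q 3/4
Row 5: (5,1)Q 4/5 · (5,2)Q 6/7 · (5,3)Q 4/7 · (5,4)P 1/4
Row 6: (6,1)Q 4/5 · (6,2)Q 6/7 · (6,3)Q 3/7 · (6,4)P 2/4
Row 7: (7,1)Q 2/3 · (7,2)P 0/4 · (7,4)P 1/2
Sum over 26 residents: 3/3 + 5/5 + 4/5 + 2/3 + 5/5 + 8/8 + 7/8 + 0/5 + 4/5 + 6/7 + 5/7 + 3/4 + 4/5 + 0/7 + 3/4 + 4/5 + 6/7 + 4/7 + 1/4 + 4/5 + 6/7 + 3/7 + 2/4 + 2/3 + 0/4 + 1/2 = 2897/168; mean = 2897/168 ÷ 26 = 2897/4368 = 0.663232… → 0.663.

0.663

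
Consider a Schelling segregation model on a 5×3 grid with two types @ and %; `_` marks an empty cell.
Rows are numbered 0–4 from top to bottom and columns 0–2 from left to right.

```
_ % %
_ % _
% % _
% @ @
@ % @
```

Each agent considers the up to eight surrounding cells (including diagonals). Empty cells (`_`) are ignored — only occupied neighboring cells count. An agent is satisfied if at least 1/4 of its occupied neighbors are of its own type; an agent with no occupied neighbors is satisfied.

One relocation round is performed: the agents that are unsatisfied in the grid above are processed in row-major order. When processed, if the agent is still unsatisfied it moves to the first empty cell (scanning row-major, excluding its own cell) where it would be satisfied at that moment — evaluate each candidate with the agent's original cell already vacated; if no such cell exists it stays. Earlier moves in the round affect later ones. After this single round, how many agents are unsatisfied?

Initially unsatisfied (in order): (4,1).
  (4,1) → (0,0).
Resulting grid:
% % %
_ % _
% % _
% @ @
@ _ @
All satisfied now.

0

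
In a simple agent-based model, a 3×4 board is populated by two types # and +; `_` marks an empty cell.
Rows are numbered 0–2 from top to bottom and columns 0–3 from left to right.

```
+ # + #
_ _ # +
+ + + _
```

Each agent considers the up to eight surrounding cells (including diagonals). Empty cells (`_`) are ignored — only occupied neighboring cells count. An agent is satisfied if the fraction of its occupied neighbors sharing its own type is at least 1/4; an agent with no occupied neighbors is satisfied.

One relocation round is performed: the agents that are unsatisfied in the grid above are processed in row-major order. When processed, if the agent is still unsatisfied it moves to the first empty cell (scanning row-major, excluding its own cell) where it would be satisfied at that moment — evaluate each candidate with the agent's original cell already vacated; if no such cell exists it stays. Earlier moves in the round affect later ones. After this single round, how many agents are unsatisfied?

Initially unsatisfied (in order): (0,0).
  (0,0) → (1,0).
Resulting grid:
_ # + #
+ _ # +
+ + + _
All satisfied now.

0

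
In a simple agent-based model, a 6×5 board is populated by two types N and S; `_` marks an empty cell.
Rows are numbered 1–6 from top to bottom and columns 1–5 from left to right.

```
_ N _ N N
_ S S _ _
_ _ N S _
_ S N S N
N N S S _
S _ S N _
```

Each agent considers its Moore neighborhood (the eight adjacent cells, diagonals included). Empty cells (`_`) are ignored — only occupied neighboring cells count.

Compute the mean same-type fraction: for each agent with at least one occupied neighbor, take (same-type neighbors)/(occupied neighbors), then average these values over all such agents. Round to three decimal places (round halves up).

Row 1: (1,2)N 0/2 · (1,4)N 1/2 · (1,5)N 1/1
Row 2: (2,2)S 1/3 · (2,3)S 2/5
Row 3: (3,3)N 1/6 · (3,4)S 2/5
Row 4: (4,2)S 1/5 · (4,3)N 2/7 · (4,4)S 3/6 · (4,5)N 0/3
Row 5: (5,1)N 1/3 · (5,2)N 2/6 · (5,3)S 4/7 · (5,4)S 3/6
Row 6: (6,1)S 0/2 · (6,3)S 2/4 · (6,4)N 0/3
Sum over 18 agents: 0/2 + 1/2 + 1/1 + 1/3 + 2/5 + 1/6 + 2/5 + 1/5 + 2/7 + 3/6 + 0/3 + 1/3 + 2/6 + 4/7 + 3/6 + 0/2 + 2/4 + 0/3 = 253/42; mean = 253/42 ÷ 18 = 253/756 = 0.334656… → 0.335.

0.335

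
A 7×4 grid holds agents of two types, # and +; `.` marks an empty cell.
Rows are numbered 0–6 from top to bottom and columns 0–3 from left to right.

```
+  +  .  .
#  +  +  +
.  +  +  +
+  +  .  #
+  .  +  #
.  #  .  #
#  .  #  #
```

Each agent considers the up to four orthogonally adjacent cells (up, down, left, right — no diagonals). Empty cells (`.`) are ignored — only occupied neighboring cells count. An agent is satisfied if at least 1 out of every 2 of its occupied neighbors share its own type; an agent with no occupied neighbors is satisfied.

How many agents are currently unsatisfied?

Row 0: (0,0)+ 1/2 ✓ · (0,1)+ 2/2 ✓
Row 1: (1,0)# 0/2 ✗ · (1,1)+ 3/4 ✓ · (1,2)+ 3/3 ✓ · (1,3)+ 2/2 ✓
Row 2: (2,1)+ 3/3 ✓ · (2,2)+ 3/3 ✓ · (2,3)+ 2/3 ✓
Row 3: (3,0)+ 2/2 ✓ · (3,1)+ 2/2 ✓ · (3,3)# 1/2 ✓
Row 4: (4,0)+ 1/1 ✓ · (4,2)+ 0/1 ✗ · (4,3)# 2/3 ✓
Row 5: (5,1)# 0/0 ✓ · (5,3)# 2/2 ✓
Row 6: (6,0)# 0/0 ✓ · (6,2)# 1/1 ✓ · (6,3)# 2/2 ✓
Unsatisfied: (1,0), (4,2) — 2 in total.

2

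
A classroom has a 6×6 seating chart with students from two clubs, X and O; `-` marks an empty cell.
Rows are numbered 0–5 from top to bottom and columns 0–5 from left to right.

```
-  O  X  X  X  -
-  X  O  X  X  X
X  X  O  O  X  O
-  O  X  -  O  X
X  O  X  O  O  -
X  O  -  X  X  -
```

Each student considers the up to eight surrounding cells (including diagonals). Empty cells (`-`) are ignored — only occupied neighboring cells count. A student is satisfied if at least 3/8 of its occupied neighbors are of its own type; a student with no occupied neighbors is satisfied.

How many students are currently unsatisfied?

12

Row 0: (0,1)O 1/3 not · (0,2)X 3/5 satisfied · (0,3)X 4/5 satisfied · (0,4)X 4/4 satisfied
Row 1: (1,1)X 3/6 satisfied · (1,2)O 3/8 satisfied · (1,3)X 5/8 satisfied · (1,4)X 5/7 satisfied · (1,5)X 3/4 satisfied
Row 2: (2,0)X 2/3 satisfied · (2,1)X 3/6 satisfied · (2,2)O 3/7 satisfied · (2,3)O 3/7 satisfied · (2,4)X 4/7 satisfied · (2,5)O 1/5 not
Row 3: (3,1)O 2/7 not · (3,2)X 2/7 not · (3,4)O 4/6 satisfied · (3,5)X 1/4 not
Row 4: (4,0)X 1/4 not · (4,1)O 2/6 not · (4,2)X 2/6 not · (4,3)O 2/6 not · (4,4)O 2/5 satisfied
Row 5: (5,0)X 1/3 not · (5,1)O 1/4 not · (5,3)X 2/4 satisfied · (5,4)X 1/3 not
Unsatisfied: (0,1), (2,5), (3,1), (3,2), (3,5), (4,0), (4,1), (4,2), (4,3), (5,0), (5,1), (5,4) — 12 in total.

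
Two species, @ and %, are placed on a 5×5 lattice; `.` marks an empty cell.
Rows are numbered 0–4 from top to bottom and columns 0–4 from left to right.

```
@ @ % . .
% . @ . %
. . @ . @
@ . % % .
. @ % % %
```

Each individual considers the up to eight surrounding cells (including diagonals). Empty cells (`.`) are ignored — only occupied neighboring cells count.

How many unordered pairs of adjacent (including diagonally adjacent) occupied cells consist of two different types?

10

Scan each occupied cell's neighbors to the right and below (and the two forward diagonals) so each pair is counted once.
Row 0: @(0,0)–@(0,1)= @(0,0)–%(1,0)≠ @(0,1)–%(0,2)≠ @(0,1)–@(1,2)= @(0,1)–%(1,0)≠ %(0,2)–@(1,2)≠  → 4/6 unlike.
Row 1: @(1,2)–@(2,2)= %(1,4)–@(2,4)≠  → 1/2 unlike.
Row 2: @(2,2)–%(3,2)≠ @(2,2)–%(3,3)≠ @(2,4)–%(3,3)≠  → 3/3 unlike.
Row 3: @(3,0)–@(4,1)= %(3,2)–%(3,3)= %(3,2)–%(4,2)= %(3,2)–%(4,3)= %(3,2)–@(4,1)≠ %(3,3)–%(4,3)= %(3,3)–%(4,4)= %(3,3)–%(4,2)=  → 1/8 unlike.
Row 4: @(4,1)–%(4,2)≠ %(4,2)–%(4,3)= %(4,3)–%(4,4)=  → 1/3 unlike.
Total adjacent occupied pairs: 22; unlike-type pairs: 10.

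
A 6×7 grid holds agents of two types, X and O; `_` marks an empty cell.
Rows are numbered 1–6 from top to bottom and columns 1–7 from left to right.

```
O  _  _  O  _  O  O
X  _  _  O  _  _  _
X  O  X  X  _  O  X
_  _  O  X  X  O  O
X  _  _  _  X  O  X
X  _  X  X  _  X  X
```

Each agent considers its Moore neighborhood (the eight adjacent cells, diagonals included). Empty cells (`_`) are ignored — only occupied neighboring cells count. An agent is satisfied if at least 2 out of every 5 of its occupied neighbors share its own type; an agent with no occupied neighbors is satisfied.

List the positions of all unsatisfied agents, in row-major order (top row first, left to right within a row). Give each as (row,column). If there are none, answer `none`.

(1,1), (2,1), (2,4), (3,2), (3,7), (4,3), (5,6)

Row 1: (1,1)O 0/1 not · (1,4)O 1/1 satisfied · (1,6)O 1/1 satisfied · (1,7)O 1/1 satisfied
Row 2: (2,1)X 1/3 not · (2,4)O 1/3 not
Row 3: (3,1)X 1/2 satisfied · (3,2)O 1/4 not · (3,3)X 2/5 satisfied · (3,4)X 3/5 satisfied · (3,6)O 2/4 satisfied · (3,7)X 0/3 not
Row 4: (4,3)O 1/4 not · (4,4)X 4/5 satisfied · (4,5)X 3/6 satisfied · (4,6)O 3/7 satisfied · (4,7)O 3/5 satisfied
Row 5: (5,1)X 1/1 satisfied · (5,5)X 4/6 satisfied · (5,6)O 2/7 not · (5,7)X 2/5 satisfied
Row 6: (6,1)X 1/1 satisfied · (6,3)X 1/1 satisfied · (6,4)X 2/2 satisfied · (6,6)X 3/4 satisfied · (6,7)X 2/3 satisfied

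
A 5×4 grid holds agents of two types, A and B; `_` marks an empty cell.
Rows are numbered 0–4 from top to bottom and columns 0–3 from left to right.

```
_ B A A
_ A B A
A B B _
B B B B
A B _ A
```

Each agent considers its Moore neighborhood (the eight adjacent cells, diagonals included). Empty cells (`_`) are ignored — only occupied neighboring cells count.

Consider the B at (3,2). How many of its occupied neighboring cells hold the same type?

Occupied neighbors of (3,2): (2,1)=B, (2,2)=B, (3,1)=B, (3,3)=B, (4,1)=B, (4,3)=A.
Same type (B): 5 of 6.

5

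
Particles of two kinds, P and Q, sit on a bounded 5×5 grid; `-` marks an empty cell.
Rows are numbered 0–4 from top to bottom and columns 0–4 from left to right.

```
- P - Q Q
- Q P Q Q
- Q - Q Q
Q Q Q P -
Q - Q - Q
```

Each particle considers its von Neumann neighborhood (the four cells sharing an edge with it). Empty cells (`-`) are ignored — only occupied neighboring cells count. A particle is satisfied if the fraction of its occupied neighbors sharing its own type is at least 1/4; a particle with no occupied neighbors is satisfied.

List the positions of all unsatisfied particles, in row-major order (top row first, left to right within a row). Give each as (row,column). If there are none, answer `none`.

(0,1)P 0/1 unhappy
(0,3)Q 2/2 ok
(0,4)Q 2/2 ok
(1,1)Q 1/3 ok
(1,2)P 0/2 unhappy
(1,3)Q 3/4 ok
(1,4)Q 3/3 ok
(2,1)Q 2/2 ok
(2,3)Q 2/3 ok
(2,4)Q 2/2 ok
(3,0)Q 2/2 ok
(3,1)Q 3/3 ok
(3,2)Q 2/3 ok
(3,3)P 0/2 unhappy
(4,0)Q 1/1 ok
(4,2)Q 1/1 ok
(4,4)Q 0/0 ok

(0,1), (1,2), (3,3)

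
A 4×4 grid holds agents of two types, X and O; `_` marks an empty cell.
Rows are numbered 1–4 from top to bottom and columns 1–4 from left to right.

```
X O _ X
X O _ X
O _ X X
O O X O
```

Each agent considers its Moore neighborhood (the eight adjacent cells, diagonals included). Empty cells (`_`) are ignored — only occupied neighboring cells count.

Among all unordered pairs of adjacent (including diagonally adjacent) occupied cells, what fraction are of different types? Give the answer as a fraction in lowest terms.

11/23

Scan each occupied cell's neighbors to the right and below (and the two forward diagonals) so each pair is counted once.
From row 1: 3 unlike of 6 pairs (running 3/6).
From row 2: 3 unlike of 6 pairs (running 6/12).
From row 3: 3 unlike of 8 pairs (running 9/20).
From row 4: 2 unlike of 3 pairs (running 11/23).
Total adjacent occupied pairs: 23; unlike-type pairs: 11.
11/23 is already in lowest terms.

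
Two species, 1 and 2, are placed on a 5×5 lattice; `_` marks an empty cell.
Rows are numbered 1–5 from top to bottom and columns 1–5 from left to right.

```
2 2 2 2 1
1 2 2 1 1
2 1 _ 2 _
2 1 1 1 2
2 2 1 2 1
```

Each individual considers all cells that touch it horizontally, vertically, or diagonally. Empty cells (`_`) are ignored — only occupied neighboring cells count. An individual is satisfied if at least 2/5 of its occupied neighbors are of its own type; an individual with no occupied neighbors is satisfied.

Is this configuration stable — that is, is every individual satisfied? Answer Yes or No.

No

Row 1: (1,1)2 2/3 satisfied · (1,2)2 4/5 satisfied · (1,3)2 4/5 satisfied · (1,4)2 2/5 satisfied · (1,5)1 2/3 satisfied
Row 2: (2,1)1 1/5 not · (2,2)2 5/7 satisfied · (2,3)2 5/7 satisfied · (2,4)1 2/6 not · (2,5)1 2/4 satisfied
Row 3: (3,1)2 2/5 satisfied · (3,2)1 3/7 satisfied · (3,4)2 2/6 not
Row 4: (4,1)2 3/5 satisfied · (4,2)1 3/7 satisfied · (4,3)1 4/7 satisfied · (4,4)1 3/6 satisfied · (4,5)2 2/4 satisfied
Row 5: (5,1)2 2/3 satisfied · (5,2)2 2/5 satisfied · (5,3)1 3/5 satisfied · (5,4)2 1/5 not · (5,5)1 1/3 not
For instance (2,1) has only 1/5 same-type neighbors, below 2/5.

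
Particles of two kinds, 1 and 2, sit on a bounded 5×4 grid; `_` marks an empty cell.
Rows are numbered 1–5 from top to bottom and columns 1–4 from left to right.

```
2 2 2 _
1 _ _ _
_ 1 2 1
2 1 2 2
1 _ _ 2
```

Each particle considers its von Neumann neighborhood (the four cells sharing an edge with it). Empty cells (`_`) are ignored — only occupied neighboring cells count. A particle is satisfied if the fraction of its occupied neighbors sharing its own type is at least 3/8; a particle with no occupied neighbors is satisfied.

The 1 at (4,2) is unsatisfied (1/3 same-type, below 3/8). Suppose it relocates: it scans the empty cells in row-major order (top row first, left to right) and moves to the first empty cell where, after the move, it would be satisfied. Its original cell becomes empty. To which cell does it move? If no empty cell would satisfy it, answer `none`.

Vacating (4,2). Empty cells in order:
  (1,4): 0/1 same-type → still unsatisfied.
  (2,2): 2/3 same-type → satisfied — stop here.

(2,2)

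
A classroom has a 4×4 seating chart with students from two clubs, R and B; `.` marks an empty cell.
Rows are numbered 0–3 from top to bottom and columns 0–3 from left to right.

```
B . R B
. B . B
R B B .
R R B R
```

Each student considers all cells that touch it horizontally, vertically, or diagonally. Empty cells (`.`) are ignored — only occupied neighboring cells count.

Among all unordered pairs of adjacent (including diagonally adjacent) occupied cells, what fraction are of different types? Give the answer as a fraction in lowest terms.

Scan each occupied cell's neighbors to the right and below (and the two forward diagonals) so each pair is counted once.
From row 0: 3 unlike of 5 pairs (running 3/5).
From row 1: 1 unlike of 4 pairs (running 4/9).
From row 2: 5 unlike of 10 pairs (running 9/19).
From row 3: 2 unlike of 3 pairs (running 11/22).
Total adjacent occupied pairs: 22; unlike-type pairs: 11.
11/22 reduces to 1/2.

1/2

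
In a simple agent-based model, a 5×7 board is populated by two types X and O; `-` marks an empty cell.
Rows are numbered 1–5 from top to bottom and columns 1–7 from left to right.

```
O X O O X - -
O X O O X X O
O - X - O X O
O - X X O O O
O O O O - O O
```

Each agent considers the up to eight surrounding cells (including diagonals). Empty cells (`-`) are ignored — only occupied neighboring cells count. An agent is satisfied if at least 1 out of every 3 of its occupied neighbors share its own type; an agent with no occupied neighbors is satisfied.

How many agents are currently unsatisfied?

(1,1)O 1/3 ok
(1,2)X 1/5 unhappy
(1,3)O 3/5 ok
(1,4)O 3/5 ok
(1,5)X 2/4 ok
(2,1)O 2/4 ok
(2,2)X 2/7 unhappy
(2,3)O 3/6 ok
(2,4)O 4/7 ok
(2,5)X 3/6 ok
(2,6)X 3/6 ok
(2,7)O 1/3 ok
(3,1)O 2/3 ok
(3,3)X 3/5 ok
(3,5)O 3/7 ok
(3,6)X 2/8 unhappy
(3,7)O 3/5 ok
(4,1)O 3/3 ok
(4,3)X 2/5 ok
(4,4)X 2/6 ok
(4,5)O 4/6 ok
(4,6)O 6/7 ok
(4,7)O 4/5 ok
(5,1)O 2/2 ok
(5,2)O 3/4 ok
(5,3)O 2/4 ok
(5,4)O 2/4 ok
(5,6)O 4/4 ok
(5,7)O 3/3 ok
Unsatisfied: (1,2), (2,2), (3,6) — 3 in total.

3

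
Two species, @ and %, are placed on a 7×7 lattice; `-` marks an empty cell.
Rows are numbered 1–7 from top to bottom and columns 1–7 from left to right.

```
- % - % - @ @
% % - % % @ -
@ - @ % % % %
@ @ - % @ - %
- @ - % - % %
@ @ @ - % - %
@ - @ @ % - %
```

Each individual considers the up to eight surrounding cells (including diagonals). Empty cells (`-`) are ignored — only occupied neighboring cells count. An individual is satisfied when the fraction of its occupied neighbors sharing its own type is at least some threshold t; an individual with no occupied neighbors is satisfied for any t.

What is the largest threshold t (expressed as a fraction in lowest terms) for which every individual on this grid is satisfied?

Row 1: (1,2)% 2/2 · (1,4)% 2/2 · (1,6)@ 2/3 · (1,7)@ 2/2
Row 2: (2,1)% 2/3 · (2,2)% 2/4 · (2,4)% 4/5 · (2,5)% 5/7 · (2,6)@ 2/6
Row 3: (3,1)@ 2/4 · (3,3)@ 1/5 · (3,4)% 4/6 · (3,5)% 5/7 · (3,6)% 4/6 · (3,7)% 2/3
Row 4: (4,1)@ 3/3 · (4,2)@ 4/4 · (4,4)% 3/5 · (4,5)@ 0/6 · (4,7)% 4/4
Row 5: (5,2)@ 5/5 · (5,4)% 2/4 · (5,6)% 4/5 · (5,7)% 3/3
Row 6: (6,1)@ 3/3 · (6,2)@ 5/5 · (6,3)@ 4/5 · (6,5)% 3/4 · (6,7)% 3/3
Row 7: (7,1)@ 2/2 · (7,3)@ 3/3 · (7,4)@ 2/4 · (7,5)% 1/2 · (7,7)% 1/1
The smallest same-type fraction is 0/6 at (4,5), which reduces to 0/1. Any threshold above that leaves this individual unsatisfied.

0/1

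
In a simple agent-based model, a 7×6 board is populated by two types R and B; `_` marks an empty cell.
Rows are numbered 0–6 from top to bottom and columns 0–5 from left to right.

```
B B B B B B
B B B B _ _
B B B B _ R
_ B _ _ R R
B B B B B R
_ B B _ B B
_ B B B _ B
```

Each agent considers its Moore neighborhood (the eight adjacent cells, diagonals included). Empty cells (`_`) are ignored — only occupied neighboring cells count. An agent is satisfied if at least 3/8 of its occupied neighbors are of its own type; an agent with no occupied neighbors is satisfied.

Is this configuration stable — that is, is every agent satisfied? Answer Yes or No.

(0,0)B 3/3 satisfied
(0,1)B 5/5 satisfied
(0,2)B 5/5 satisfied
(0,3)B 4/4 satisfied
(0,4)B 3/3 satisfied
(0,5)B 1/1 satisfied
(1,0)B 5/5 satisfied
(1,1)B 8/8 satisfied
(1,2)B 8/8 satisfied
(1,3)B 6/6 satisfied
(2,0)B 4/4 satisfied
(2,1)B 6/6 satisfied
(2,2)B 6/6 satisfied
(2,3)B 3/4 satisfied
(2,5)R 2/2 satisfied
(3,1)B 6/6 satisfied
(3,4)R 3/6 satisfied
(3,5)R 3/4 satisfied
(4,0)B 3/3 satisfied
(4,1)B 5/5 satisfied
(4,2)B 5/5 satisfied
(4,3)B 4/5 satisfied
(4,4)B 3/6 satisfied
(4,5)R 2/5 satisfied
(5,1)B 6/6 satisfied
(5,2)B 7/7 satisfied
(5,4)B 5/6 satisfied
(5,5)B 3/4 satisfied
(6,1)B 3/3 satisfied
(6,2)B 4/4 satisfied
(6,3)B 3/3 satisfied
(6,5)B 2/2 satisfied
All meet the threshold, so the configuration is stable.

Yes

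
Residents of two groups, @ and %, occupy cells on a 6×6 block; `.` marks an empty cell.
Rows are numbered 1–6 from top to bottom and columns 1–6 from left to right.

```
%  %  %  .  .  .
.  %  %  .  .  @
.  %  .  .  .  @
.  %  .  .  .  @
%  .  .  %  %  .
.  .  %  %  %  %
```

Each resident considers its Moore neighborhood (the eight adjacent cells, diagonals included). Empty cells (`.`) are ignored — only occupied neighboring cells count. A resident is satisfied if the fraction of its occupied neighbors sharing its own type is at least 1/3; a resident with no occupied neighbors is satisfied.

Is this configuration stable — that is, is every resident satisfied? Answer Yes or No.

Row 1: (1,1)% 2/2 satisfied · (1,2)% 4/4 satisfied · (1,3)% 3/3 satisfied
Row 2: (2,2)% 5/5 satisfied · (2,3)% 4/4 satisfied · (2,6)@ 1/1 satisfied
Row 3: (3,2)% 3/3 satisfied · (3,6)@ 2/2 satisfied
Row 4: (4,2)% 2/2 satisfied · (4,6)@ 1/2 satisfied
Row 5: (5,1)% 1/1 satisfied · (5,4)% 4/4 satisfied · (5,5)% 4/5 satisfied
Row 6: (6,3)% 2/2 satisfied · (6,4)% 4/4 satisfied · (6,5)% 4/4 satisfied · (6,6)% 2/2 satisfied
All meet the threshold, so the configuration is stable.

Yes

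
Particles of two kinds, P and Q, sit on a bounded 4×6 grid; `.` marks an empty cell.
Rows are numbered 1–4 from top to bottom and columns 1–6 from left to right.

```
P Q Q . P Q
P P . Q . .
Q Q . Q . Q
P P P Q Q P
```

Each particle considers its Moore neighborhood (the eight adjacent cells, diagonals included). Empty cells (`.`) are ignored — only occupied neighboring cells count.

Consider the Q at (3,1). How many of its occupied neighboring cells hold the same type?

1

Occupied neighbors of (3,1): (2,1)=P, (2,2)=P, (3,2)=Q, (4,1)=P, (4,2)=P.
Same type (Q): 1 of 5.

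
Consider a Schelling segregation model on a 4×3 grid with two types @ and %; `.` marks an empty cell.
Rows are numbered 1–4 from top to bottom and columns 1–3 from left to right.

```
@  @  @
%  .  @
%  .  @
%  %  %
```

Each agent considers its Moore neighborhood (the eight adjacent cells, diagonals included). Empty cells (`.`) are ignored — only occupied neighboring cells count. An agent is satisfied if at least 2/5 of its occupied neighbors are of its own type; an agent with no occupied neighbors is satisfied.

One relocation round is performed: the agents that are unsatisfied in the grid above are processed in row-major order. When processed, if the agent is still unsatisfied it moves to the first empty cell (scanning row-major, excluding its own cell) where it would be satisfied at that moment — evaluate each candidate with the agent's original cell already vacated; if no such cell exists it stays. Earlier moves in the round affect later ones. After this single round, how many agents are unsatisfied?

0

Initially unsatisfied (in order): (2,1), (3,3).
  (2,1) → (3,2).
  (3,3) → (2,1).
Resulting grid:
@ @ @
@ . @
% % .
% % %
All satisfied now.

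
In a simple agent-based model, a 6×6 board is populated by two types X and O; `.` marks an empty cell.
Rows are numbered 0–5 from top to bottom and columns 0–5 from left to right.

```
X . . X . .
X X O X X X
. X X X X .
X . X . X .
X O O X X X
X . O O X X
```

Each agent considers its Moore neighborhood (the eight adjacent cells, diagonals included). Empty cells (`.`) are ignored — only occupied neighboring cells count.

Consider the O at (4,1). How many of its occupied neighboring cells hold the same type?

2

Occupied neighbors of (4,1): (3,0)=X, (3,2)=X, (4,0)=X, (4,2)=O, (5,0)=X, (5,2)=O.
Same type (O): 2 of 6.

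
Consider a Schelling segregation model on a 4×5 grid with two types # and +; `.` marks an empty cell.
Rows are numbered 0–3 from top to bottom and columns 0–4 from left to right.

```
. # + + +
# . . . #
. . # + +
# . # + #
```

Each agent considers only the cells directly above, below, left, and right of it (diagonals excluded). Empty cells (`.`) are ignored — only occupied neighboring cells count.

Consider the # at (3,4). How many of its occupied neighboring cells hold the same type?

Occupied neighbors of (3,4): (2,4)=+, (3,3)=+.
Same type (#): 0 of 2.

0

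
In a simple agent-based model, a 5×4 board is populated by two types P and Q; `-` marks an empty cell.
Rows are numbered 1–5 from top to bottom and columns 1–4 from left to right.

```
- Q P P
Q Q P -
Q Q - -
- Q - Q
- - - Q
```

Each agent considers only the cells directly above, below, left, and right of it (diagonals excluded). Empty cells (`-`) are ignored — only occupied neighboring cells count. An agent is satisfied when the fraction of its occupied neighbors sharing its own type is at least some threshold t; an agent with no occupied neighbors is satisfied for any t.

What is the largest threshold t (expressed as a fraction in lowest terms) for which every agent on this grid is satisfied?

1/2

(1,2)Q 1/2
(1,3)P 2/3
(1,4)P 1/1
(2,1)Q 2/2
(2,2)Q 3/4
(2,3)P 1/2
(3,1)Q 2/2
(3,2)Q 3/3
(4,2)Q 1/1
(4,4)Q 1/1
(5,4)Q 1/1
The smallest same-type fraction is 1/2 at (1,2), which reduces to 1/2. Any threshold above that leaves this agent unsatisfied.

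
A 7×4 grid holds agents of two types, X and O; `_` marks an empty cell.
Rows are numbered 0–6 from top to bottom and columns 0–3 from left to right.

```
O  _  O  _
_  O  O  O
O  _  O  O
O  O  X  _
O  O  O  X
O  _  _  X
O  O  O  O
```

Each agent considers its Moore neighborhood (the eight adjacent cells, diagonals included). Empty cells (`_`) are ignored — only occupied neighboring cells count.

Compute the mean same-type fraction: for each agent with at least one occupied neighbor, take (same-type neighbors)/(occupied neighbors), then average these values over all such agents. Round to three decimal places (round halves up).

Row 0: (0,0)O 1/1 · (0,2)O 3/3
Row 1: (1,1)O 5/5 · (1,2)O 5/5 · (1,3)O 4/4
Row 2: (2,0)O 3/3 · (2,2)O 5/6 · (2,3)O 3/4
Row 3: (3,0)O 4/4 · (3,1)O 6/7 · (3,2)X 1/6
Row 4: (4,0)O 4/4 · (4,1)O 5/6 · (4,2)O 2/5 · (4,3)X 2/3
Row 5: (5,0)O 4/4 · (5,3)X 1/4
Row 6: (6,0)O 2/2 · (6,1)O 3/3 · (6,2)O 2/3 · (6,3)O 1/2
Sum over 21 agents: 1/1 + 3/3 + 5/5 + 5/5 + 4/4 + 3/3 + 5/6 + 3/4 + 4/4 + 6/7 + 1/6 + 4/4 + 5/6 + 2/5 + 2/3 + 4/4 + 1/4 + 2/2 + 3/3 + 2/3 + 1/2 = 1777/105; mean = 1777/105 ÷ 21 = 1777/2205 = 0.805895… → 0.806.

0.806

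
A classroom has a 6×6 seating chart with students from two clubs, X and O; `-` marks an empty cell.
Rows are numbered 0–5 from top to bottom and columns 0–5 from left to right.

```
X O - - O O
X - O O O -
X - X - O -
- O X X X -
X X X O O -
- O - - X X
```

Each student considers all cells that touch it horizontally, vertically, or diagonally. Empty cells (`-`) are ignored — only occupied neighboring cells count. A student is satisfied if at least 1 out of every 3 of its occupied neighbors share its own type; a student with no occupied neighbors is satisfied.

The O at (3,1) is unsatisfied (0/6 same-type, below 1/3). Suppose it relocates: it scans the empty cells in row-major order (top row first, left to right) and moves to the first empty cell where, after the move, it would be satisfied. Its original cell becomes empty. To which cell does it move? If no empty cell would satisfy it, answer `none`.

Vacating (3,1). Empty cells in order:
  (0,2): 3/3 same-type → satisfied — stop here.

(0,2)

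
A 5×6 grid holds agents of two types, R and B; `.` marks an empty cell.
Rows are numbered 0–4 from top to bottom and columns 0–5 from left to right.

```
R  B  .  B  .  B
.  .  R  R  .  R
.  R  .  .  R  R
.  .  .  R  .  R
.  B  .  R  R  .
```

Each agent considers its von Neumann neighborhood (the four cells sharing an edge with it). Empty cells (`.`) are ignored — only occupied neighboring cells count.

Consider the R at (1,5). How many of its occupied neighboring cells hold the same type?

Occupied neighbors of (1,5): (0,5)=B, (2,5)=R.
Same type (R): 1 of 2.

1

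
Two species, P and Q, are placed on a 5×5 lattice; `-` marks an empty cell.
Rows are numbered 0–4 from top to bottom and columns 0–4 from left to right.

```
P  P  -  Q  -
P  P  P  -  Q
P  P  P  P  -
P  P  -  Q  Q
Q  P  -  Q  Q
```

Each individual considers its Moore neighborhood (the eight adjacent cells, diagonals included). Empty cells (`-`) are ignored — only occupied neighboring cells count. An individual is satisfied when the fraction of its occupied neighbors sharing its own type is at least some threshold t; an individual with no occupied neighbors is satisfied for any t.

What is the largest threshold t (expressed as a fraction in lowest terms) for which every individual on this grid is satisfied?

Row 0: (0,0)P 3/3 · (0,1)P 4/4 · (0,3)Q 1/2
Row 1: (1,0)P 5/5 · (1,1)P 7/7 · (1,2)P 5/6 · (1,4)Q 1/2
Row 2: (2,0)P 5/5 · (2,1)P 7/7 · (2,2)P 5/6 · (2,3)P 2/5
Row 3: (3,0)P 4/5 · (3,1)P 5/6 · (3,3)Q 3/5 · (3,4)Q 3/4
Row 4: (4,0)Q 0/3 · (4,1)P 2/3 · (4,3)Q 3/3 · (4,4)Q 3/3
The smallest same-type fraction is 0/3 at (4,0), which reduces to 0/1. Any threshold above that leaves this individual unsatisfied.

0/1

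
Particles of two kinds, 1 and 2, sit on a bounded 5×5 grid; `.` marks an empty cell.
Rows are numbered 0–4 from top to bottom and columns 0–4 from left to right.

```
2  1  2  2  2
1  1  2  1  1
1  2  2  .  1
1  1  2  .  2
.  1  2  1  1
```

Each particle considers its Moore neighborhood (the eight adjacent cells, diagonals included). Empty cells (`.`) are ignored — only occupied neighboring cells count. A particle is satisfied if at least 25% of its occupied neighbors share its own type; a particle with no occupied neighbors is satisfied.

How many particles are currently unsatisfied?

Row 0: (0,0)2 0/3 ✗ · (0,1)1 2/5 ✓ · (0,2)2 2/5 ✓ · (0,3)2 3/5 ✓ · (0,4)2 1/3 ✓
Row 1: (1,0)1 3/5 ✓ · (1,1)1 3/8 ✓ · (1,2)2 4/7 ✓ · (1,3)1 2/7 ✓ · (1,4)1 2/4 ✓
Row 2: (2,0)1 4/5 ✓ · (2,1)2 3/8 ✓ · (2,2)2 3/6 ✓ · (2,4)1 2/3 ✓
Row 3: (3,0)1 3/4 ✓ · (3,1)1 3/7 ✓ · (3,2)2 3/6 ✓ · (3,4)2 0/3 ✗
Row 4: (4,1)1 2/4 ✓ · (4,2)2 1/4 ✓ · (4,3)1 1/4 ✓ · (4,4)1 1/2 ✓
Unsatisfied: (0,0), (3,4) — 2 in total.

2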